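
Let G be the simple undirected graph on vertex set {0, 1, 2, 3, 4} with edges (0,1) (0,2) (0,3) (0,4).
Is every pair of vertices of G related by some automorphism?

Vertex 0 is the only vertex of degree 4, so every automorphism fixes it; G is not vertex-transitive.

No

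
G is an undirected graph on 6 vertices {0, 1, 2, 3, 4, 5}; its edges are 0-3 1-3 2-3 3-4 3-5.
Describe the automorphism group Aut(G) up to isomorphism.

Vertex 3 has degree 5 and every other vertex has degree 1, so G is the star K_{1,5} with centre 3. The 5 leaves are pairwise interchangeable while the centre is fixed, giving Aut(G) = S_5.

S_5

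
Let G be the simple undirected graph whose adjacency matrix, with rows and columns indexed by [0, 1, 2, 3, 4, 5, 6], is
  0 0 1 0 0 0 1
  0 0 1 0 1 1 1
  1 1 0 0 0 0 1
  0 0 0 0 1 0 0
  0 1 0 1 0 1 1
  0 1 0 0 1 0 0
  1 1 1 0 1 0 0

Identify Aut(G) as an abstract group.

1

The degree sequence is [2, 4, 3, 1, 4, 2, 4]. Checking the degree-preserving permutations of the vertex set shows that none except the identity preserves every edge, so Aut(G) is trivial.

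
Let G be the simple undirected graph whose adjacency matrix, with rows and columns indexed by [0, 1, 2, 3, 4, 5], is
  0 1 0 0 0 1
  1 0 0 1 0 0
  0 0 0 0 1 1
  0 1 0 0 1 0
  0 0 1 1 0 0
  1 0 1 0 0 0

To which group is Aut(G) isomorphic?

the dihedral group of order 12

Every vertex has degree 2 and the graph is connected, so G is the 6-cycle C_6. The automorphisms of the 6-cycle are exactly the symmetries of a regular 6-gon: the dihedral group D_6, |D_6| = 12.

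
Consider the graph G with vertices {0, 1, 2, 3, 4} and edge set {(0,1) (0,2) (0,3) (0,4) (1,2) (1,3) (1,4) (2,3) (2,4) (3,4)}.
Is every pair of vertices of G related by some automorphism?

Yes

All 5 vertices are pairwise adjacent: G = K_5. Any permutation of the 5 vertices preserves K_5, so Aut(K_5) = S_5 of order 5! = 120. Under this action every vertex can be carried to every other, so G is vertex-transitive.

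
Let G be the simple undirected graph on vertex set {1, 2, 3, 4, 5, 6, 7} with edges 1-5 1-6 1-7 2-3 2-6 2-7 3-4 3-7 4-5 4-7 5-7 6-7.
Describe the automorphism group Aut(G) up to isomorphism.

Vertex 7 is the unique vertex of degree 6; the remaining 6 vertices each have degree 3 and induce a cycle, so G is the wheel on 7 vertices with hub 7. With the hub fixed, the remaining symmetry is that of the rim cycle C_6, giving the dihedral group D_6.

the dihedral group of order 12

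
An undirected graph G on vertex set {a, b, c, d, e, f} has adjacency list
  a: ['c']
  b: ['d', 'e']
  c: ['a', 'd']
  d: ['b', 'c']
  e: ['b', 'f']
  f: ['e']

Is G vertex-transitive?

Automorphisms preserve degree, but G has vertices of degree 1 and vertices of degree 2; no automorphism maps one to the other, so G is not vertex-transitive.

No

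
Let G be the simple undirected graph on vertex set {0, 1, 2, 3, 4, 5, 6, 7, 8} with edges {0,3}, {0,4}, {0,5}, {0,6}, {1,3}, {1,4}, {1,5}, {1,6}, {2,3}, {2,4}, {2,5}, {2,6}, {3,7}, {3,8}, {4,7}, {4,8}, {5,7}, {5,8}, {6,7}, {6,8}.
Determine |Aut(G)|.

2880

The vertices split by degree into {3, 4, 5, 6} (degree 5) and {0, 1, 2, 7, 8} (degree 4); every edge runs between the two parts, so G is the complete bipartite graph K_{4,5}. The parts have unequal sizes, so no automorphism swaps them; each part is permuted independently, giving S_5 × S_4 of order 5!·4! = 2880.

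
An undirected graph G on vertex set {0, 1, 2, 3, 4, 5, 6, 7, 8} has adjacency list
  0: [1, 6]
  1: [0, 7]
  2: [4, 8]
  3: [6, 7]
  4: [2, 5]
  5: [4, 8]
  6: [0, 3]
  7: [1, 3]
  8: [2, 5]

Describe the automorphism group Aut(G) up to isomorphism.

G has two connected components, {0, 1, 3, 6, 7} and {2, 4, 5, 8}; each is 2-regular, so G = C_5 ⊔ C_4. No automorphism exchanges components of different sizes, hence Aut(G) is the direct product D_4 × D_5, order 80.

D_4 × D_5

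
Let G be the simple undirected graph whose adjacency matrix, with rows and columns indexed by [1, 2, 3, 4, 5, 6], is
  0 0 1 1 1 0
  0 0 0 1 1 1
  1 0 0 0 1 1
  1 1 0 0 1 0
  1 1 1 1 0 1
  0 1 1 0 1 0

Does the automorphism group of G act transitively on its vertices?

Vertex 5 is the only vertex of degree 5, so every automorphism fixes it; G is not vertex-transitive.

No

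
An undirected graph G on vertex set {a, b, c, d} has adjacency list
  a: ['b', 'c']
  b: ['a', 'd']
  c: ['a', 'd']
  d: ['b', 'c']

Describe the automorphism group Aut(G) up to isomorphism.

G is 2-regular and bipartite on 2^2 = 4 vertices with girth 4; it is the hypercube graph Q_2. Aut(Q_2) consists of the signed permutations of the 2 coordinate axes: 2! permutations times 2^2 sign flips, so |Aut| = 2^2·2! = 8.

the hyperoctahedral group B_2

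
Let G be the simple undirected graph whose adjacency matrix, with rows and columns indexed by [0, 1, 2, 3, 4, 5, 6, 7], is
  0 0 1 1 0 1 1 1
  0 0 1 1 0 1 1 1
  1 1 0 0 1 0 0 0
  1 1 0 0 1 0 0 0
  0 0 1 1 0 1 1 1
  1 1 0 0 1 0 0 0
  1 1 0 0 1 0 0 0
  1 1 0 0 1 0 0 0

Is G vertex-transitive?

No

Automorphisms preserve degree, but G has vertices of degree 3 and vertices of degree 5; no automorphism maps one to the other, so G is not vertex-transitive.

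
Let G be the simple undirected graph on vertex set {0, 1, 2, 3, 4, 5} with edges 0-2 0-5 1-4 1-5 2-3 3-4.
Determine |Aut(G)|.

12

Every vertex has degree 2 and the graph is connected, so G is the 6-cycle C_6. C_6 has 6 rotations and 6 reflections, so Aut(C_6) ≅ D_6 of order 12.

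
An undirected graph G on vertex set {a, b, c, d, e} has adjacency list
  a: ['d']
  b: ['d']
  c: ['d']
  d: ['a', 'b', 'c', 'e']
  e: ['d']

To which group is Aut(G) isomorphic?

S_4

Vertex d has degree 4 and every other vertex has degree 1, so G is the star K_{1,4} with centre d. Any automorphism fixes the centre and permutes the 4 leaves freely, so Aut(G) ≅ S_4 of order 4! = 24.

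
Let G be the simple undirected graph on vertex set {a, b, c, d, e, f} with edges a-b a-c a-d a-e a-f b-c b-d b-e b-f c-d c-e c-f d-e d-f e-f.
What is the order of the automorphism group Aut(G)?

720

Every vertex has degree 5, so G is the complete graph K_6. Any permutation of the 6 vertices preserves K_6, so Aut(K_6) = S_6 of order 6! = 720.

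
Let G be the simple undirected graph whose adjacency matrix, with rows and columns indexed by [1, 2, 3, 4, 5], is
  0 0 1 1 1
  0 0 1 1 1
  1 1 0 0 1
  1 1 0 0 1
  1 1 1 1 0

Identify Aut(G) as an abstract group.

D_4

Vertex 5 is the unique vertex of degree 4; the remaining 4 vertices each have degree 3 and induce a cycle, so G is the wheel on 5 vertices with hub 5. Every automorphism fixes the hub and acts on the rim 4-cycle, so Aut(G) ≅ Aut(C_4) = D_4 of order 8.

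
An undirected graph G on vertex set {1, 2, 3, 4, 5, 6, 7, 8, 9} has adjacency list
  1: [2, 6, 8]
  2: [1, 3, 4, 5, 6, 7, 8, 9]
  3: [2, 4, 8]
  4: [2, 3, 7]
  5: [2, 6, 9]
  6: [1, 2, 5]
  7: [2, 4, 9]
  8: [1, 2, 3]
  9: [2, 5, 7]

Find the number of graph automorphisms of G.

Vertex 2 is the unique vertex of degree 8; the remaining 8 vertices each have degree 3 and induce a cycle, so G is the wheel on 9 vertices with hub 2. With the hub fixed, the remaining symmetry is that of the rim cycle C_8, giving the dihedral group D_8.

16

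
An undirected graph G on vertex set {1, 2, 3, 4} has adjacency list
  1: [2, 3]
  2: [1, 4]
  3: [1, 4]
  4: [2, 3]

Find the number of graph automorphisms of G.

8

G is 2-regular and bipartite with parts {1, 4} and {2, 3} (each part is independent and every cross-pair is an edge), so G = K_{2,2}. Each part can be permuted independently (S_2 × S_2) and the two equal-size parts can also be swapped, giving (S_2 × S_2) ⋊ Z_2 of order 2·(2!)² = 8.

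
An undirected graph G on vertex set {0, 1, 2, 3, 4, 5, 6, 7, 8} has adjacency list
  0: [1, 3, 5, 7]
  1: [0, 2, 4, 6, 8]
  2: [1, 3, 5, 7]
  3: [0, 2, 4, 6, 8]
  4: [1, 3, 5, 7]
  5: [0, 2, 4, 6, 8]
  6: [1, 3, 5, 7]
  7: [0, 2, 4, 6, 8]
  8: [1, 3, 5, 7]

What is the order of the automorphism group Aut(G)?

2880

The vertices split by degree into {1, 3, 5, 7} (degree 5) and {0, 2, 4, 6, 8} (degree 4); every edge runs between the two parts, so G is the complete bipartite graph K_{4,5}. Automorphisms preserve the bipartition setwise (since the parts differ in size) and act as S_4 × S_5 within it; |Aut| = 2880.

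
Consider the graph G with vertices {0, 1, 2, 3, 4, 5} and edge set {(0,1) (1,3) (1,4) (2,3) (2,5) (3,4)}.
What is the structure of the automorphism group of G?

Degrees alone do not determine every vertex (e.g. 0 and 5 both have degree 1), but their neighbour-degree multisets differ: N(0) has degrees [3] while N(5) has degrees [2]. Repeating this refinement separates all vertices, so the only automorphism is the identity.

{e}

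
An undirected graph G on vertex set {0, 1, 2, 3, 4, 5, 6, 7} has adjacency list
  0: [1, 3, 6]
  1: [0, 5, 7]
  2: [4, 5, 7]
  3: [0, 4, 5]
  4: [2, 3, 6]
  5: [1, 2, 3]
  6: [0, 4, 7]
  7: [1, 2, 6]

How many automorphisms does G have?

G is 3-regular and bipartite on 2^3 = 8 vertices with girth 4; it is the hypercube graph Q_3. Aut(Q_3) consists of the signed permutations of the 3 coordinate axes: 3! permutations times 2^3 sign flips, so |Aut| = 2^3·3! = 48.

48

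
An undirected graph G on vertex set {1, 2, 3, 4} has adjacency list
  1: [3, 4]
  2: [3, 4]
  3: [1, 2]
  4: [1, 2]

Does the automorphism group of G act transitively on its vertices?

Yes

G is 2-regular and bipartite on 2^2 = 4 vertices with girth 4; it is the hypercube graph Q_2. Aut(Q_2) consists of the signed permutations of the 2 coordinate axes: 2! permutations times 2^2 sign flips, so |Aut| = 2^2·2! = 8. Under this action every vertex can be carried to every other, so G is vertex-transitive.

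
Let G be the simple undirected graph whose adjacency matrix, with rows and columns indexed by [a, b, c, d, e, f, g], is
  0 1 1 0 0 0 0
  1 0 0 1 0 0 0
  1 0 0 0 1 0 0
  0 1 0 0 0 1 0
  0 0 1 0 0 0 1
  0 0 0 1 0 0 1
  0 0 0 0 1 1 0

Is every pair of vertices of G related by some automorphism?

Every vertex has degree 2 and the graph is connected, so G is the 7-cycle C_7. The automorphisms of the 7-cycle are exactly the symmetries of a regular 7-gon: the dihedral group D_7, |D_7| = 14. This group acts transitively on the 7 vertices.

Yes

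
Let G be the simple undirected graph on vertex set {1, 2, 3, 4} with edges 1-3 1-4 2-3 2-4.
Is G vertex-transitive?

Yes

Every vertex has degree 2 and the graph is connected, so G is the 4-cycle C_4. The automorphisms of the 4-cycle are exactly the symmetries of a regular 4-gon: the dihedral group D_4, |D_4| = 8. This group acts transitively on the 4 vertices.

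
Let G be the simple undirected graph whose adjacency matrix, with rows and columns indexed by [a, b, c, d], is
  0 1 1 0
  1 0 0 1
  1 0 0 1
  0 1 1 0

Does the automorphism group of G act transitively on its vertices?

Every vertex has degree 2 and the graph is connected, so G is the 4-cycle C_4. The automorphisms of the 4-cycle are exactly the symmetries of a regular 4-gon: the dihedral group D_4, |D_4| = 8. This group acts transitively on the 4 vertices.

Yes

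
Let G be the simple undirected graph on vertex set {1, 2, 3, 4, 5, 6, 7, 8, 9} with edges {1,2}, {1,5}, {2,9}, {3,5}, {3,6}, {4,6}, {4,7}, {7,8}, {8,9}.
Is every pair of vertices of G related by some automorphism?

G is 2-regular and connected on 9 vertices, i.e. the cycle C_9. C_9 has 9 rotations and 9 reflections, so Aut(C_9) ≅ D_9 of order 18. Under this action every vertex can be carried to every other, so G is vertex-transitive.

Yes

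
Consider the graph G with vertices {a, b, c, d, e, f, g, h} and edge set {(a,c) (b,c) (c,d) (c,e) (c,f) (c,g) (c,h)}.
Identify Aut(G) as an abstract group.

Vertex c has degree 7 and every other vertex has degree 1, so G is the star K_{1,7} with centre c. Any automorphism fixes the centre and permutes the 7 leaves freely, so Aut(G) ≅ S_7 of order 7! = 5040.

the symmetric group on 7 letters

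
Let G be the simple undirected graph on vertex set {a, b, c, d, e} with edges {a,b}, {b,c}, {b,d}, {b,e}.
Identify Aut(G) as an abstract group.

Vertex b has degree 4 and every other vertex has degree 1, so G is the star K_{1,4} with centre b. Any automorphism fixes the centre and permutes the 4 leaves freely, so Aut(G) ≅ S_4 of order 4! = 24.

S_4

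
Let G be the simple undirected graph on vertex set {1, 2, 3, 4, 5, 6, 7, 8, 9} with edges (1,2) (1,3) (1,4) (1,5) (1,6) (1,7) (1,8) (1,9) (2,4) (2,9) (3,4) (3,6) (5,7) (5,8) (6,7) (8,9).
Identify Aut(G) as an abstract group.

D_8

Vertex 1 is the unique vertex of degree 8; the remaining 8 vertices each have degree 3 and induce a cycle, so G is the wheel on 9 vertices with hub 1. Every automorphism fixes the hub and acts on the rim 8-cycle, so Aut(G) ≅ Aut(C_8) = D_8 of order 16.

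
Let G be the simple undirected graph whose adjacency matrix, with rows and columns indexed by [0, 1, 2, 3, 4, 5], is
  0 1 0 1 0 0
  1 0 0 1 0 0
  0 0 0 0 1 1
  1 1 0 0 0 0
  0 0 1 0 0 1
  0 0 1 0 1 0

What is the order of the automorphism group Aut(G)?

G has two connected components, {2, 4, 5} and {0, 1, 3}; each is 2-regular, so G = C_3 ⊔ C_3. Aut of a disjoint union of two copies of C_3 is the wreath product D_3 ≀ Z_2, of order 2·6² = 72.

72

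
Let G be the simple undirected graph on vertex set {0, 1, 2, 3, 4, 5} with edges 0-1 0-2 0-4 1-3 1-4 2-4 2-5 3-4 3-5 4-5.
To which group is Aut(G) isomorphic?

D_5

Vertex 4 is the unique vertex of degree 5; the remaining 5 vertices each have degree 3 and induce a cycle, so G is the wheel on 6 vertices with hub 4. Every automorphism fixes the hub and acts on the rim 5-cycle, so Aut(G) ≅ Aut(C_5) = D_5 of order 10.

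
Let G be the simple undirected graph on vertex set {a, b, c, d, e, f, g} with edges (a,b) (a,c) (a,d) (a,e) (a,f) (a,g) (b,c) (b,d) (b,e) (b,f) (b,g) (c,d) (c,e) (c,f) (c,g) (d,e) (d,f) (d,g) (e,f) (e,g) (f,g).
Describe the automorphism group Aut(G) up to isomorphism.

the symmetric group on 7 letters

All 7 vertices are pairwise adjacent: G = K_7. Every bijection on the vertex set is an automorphism of K_7; hence Aut(K_7) ≅ S_7, order 5040.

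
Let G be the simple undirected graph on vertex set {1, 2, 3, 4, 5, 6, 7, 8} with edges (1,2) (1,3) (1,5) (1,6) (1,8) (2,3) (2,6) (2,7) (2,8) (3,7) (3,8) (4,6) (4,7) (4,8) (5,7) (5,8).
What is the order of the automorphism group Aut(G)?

1

The degree sequence is [5, 5, 4, 3, 3, 3, 4, 5]. Checking the degree-preserving permutations of the vertex set shows that none except the identity preserves every edge, so Aut(G) is trivial.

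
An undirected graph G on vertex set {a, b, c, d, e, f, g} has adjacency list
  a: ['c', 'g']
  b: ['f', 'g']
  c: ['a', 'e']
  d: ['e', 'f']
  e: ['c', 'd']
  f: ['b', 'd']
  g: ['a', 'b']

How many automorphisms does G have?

14

Every vertex has degree 2 and the graph is connected, so G is the 7-cycle C_7. The automorphisms of the 7-cycle are exactly the symmetries of a regular 7-gon: the dihedral group D_7, |D_7| = 14.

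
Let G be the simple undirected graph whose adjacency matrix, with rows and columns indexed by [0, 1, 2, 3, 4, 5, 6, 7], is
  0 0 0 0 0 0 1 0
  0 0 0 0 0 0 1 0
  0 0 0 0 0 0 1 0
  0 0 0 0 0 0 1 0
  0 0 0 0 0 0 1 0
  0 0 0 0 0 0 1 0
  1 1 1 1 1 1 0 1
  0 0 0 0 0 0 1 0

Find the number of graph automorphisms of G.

Vertex 6 has degree 7 and every other vertex has degree 1, so G is the star K_{1,7} with centre 6. Any automorphism fixes the centre and permutes the 7 leaves freely, so Aut(G) ≅ S_7 of order 7! = 5040.

5040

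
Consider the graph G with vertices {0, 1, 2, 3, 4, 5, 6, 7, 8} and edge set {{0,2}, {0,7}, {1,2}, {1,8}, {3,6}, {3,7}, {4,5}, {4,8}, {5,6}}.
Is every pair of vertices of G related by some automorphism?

Yes

Every vertex has degree 2 and the graph is connected, so G is the 9-cycle C_9. The automorphisms of the 9-cycle are exactly the symmetries of a regular 9-gon: the dihedral group D_9, |D_9| = 18. This group acts transitively on the 9 vertices.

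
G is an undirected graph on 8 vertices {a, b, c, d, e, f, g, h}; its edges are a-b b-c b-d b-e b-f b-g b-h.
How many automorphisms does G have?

Vertex b has degree 7 and every other vertex has degree 1, so G is the star K_{1,7} with centre b. Any automorphism fixes the centre and permutes the 7 leaves freely, so Aut(G) ≅ S_7 of order 7! = 5040.

5040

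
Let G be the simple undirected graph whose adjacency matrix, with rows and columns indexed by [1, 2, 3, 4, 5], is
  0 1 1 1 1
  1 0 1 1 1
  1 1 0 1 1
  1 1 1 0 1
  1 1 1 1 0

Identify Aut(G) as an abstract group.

Every vertex has degree 4, so G is the complete graph K_5. Any permutation of the 5 vertices preserves K_5, so Aut(K_5) = S_5 of order 5! = 120.

the symmetric group on 5 letters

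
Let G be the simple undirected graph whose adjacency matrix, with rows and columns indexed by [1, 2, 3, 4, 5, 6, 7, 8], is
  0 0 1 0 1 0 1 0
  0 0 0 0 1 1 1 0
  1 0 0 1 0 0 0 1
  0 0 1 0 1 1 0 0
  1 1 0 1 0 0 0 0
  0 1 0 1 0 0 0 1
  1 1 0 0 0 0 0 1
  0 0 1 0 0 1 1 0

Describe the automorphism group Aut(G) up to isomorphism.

the hyperoctahedral group B_3

G is 3-regular and bipartite on 2^3 = 8 vertices with girth 4; it is the hypercube graph Q_3. Aut(Q_3) consists of the signed permutations of the 3 coordinate axes: 3! permutations times 2^3 sign flips, so |Aut| = 2^3·3! = 48.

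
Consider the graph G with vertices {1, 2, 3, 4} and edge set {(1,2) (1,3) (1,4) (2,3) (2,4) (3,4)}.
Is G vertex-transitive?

All 4 vertices are pairwise adjacent: G = K_4. Any permutation of the 4 vertices preserves K_4, so Aut(K_4) = S_4 of order 4! = 24. This group acts transitively on the 4 vertices.

Yes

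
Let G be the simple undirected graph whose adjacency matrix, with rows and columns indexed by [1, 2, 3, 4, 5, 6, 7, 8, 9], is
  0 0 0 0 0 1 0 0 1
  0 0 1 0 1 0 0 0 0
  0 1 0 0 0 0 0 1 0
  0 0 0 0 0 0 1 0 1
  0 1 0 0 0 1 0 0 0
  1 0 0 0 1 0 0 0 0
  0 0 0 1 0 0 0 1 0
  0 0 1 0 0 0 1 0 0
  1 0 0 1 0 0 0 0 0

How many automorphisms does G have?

Every vertex has degree 2 and the graph is connected, so G is the 9-cycle C_9. The automorphisms of the 9-cycle are exactly the symmetries of a regular 9-gon: the dihedral group D_9, |D_9| = 18.

18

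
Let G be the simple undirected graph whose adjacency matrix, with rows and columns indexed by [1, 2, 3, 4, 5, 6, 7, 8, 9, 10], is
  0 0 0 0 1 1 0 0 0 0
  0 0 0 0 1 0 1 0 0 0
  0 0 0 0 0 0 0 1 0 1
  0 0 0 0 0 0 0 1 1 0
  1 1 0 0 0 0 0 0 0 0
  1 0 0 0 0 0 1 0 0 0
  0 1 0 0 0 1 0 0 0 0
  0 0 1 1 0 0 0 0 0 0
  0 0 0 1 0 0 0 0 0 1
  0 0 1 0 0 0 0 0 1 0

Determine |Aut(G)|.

G has two connected components, {3, 4, 8, 9, 10} and {1, 2, 5, 6, 7}; each is 2-regular, so G = C_5 ⊔ C_5. Aut of a disjoint union of two copies of C_5 is the wreath product D_5 ≀ Z_2, of order 2·10² = 200.

200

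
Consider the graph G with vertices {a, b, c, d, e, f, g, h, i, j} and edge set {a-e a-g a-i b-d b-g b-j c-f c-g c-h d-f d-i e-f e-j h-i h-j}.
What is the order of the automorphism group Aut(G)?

120

G is 3-regular on 10 vertices with no triangles and no 4-cycles (girth 5): this is the Petersen graph. Viewing the Petersen graph as the Kneser graph K(5,2) — vertices are 2-subsets of {1,…,5}, edges join disjoint pairs — its automorphisms are exactly the permutations of the 5-element set, so Aut ≅ S_5 of order 120.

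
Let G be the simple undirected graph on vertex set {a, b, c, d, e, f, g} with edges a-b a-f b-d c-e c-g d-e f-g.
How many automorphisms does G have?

14

Every vertex has degree 2 and the graph is connected, so G is the 7-cycle C_7. C_7 has 7 rotations and 7 reflections, so Aut(C_7) ≅ D_7 of order 14.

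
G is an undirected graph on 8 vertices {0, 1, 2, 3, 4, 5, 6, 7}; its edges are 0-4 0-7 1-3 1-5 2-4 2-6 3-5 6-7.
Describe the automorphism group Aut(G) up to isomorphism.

D_5 × D_3

G has two connected components, {0, 2, 4, 6, 7} and {1, 3, 5}; each is 2-regular, so G = C_5 ⊔ C_3. No automorphism exchanges components of different sizes, hence Aut(G) is the direct product D_5 × D_3, order 60.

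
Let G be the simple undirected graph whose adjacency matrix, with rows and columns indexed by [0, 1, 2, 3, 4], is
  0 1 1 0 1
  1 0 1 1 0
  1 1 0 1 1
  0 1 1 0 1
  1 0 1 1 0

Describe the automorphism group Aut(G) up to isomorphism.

Vertex 2 is the unique vertex of degree 4; the remaining 4 vertices each have degree 3 and induce a cycle, so G is the wheel on 5 vertices with hub 2. Every automorphism fixes the hub and acts on the rim 4-cycle, so Aut(G) ≅ Aut(C_4) = D_4 of order 8.

D_4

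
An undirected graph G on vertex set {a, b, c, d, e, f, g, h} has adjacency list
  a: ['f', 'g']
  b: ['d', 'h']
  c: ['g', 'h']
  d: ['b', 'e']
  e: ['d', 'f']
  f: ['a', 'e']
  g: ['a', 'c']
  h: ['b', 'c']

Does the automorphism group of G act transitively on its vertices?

Yes

Every vertex has degree 2 and the graph is connected, so G is the 8-cycle C_8. The automorphisms of the 8-cycle are exactly the symmetries of a regular 8-gon: the dihedral group D_8, |D_8| = 16. Under this action every vertex can be carried to every other, so G is vertex-transitive.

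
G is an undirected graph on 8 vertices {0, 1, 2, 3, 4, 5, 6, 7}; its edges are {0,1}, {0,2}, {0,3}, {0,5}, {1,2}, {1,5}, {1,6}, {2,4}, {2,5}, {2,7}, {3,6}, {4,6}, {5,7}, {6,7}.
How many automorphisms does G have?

1

Degrees alone do not determine every vertex (e.g. 0 and 1 both have degree 4), but their neighbour-degree multisets differ: N(0) has degrees [2, 4, 4, 5] while N(1) has degrees [4, 4, 4, 5]. Repeating this refinement separates all vertices, so the only automorphism is the identity.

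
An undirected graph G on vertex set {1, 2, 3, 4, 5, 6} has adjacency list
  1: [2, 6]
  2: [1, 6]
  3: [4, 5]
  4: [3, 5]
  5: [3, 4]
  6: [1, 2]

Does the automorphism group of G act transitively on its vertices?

G has two connected components, {3, 4, 5} and {1, 2, 6}; each is 2-regular, so G = C_3 ⊔ C_3. Aut of a disjoint union of two copies of C_3 is the wreath product D_3 ≀ Z_2, of order 2·6² = 72. Under this action every vertex can be carried to every other, so G is vertex-transitive.

Yes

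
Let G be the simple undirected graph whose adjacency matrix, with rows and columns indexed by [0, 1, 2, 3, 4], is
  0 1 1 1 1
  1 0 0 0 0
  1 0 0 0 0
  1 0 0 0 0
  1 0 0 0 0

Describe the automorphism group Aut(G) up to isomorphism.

the symmetric group on 4 letters

Vertex 0 has degree 4 and every other vertex has degree 1, so G is the star K_{1,4} with centre 0. The 4 leaves are pairwise interchangeable while the centre is fixed, giving Aut(G) = S_4.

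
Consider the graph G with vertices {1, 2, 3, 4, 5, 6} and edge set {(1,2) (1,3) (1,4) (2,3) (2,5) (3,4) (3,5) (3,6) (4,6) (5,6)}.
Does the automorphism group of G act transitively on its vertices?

Vertex 3 is the only vertex of degree 5, so every automorphism fixes it; G is not vertex-transitive.

No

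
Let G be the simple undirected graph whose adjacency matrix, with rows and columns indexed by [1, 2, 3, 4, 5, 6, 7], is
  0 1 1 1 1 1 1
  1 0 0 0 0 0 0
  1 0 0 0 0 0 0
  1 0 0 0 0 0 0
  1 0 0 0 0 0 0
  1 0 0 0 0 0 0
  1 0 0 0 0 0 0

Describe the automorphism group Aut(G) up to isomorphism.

the symmetric group on 6 letters

Vertex 1 has degree 6 and every other vertex has degree 1, so G is the star K_{1,6} with centre 1. The 6 leaves are pairwise interchangeable while the centre is fixed, giving Aut(G) = S_6.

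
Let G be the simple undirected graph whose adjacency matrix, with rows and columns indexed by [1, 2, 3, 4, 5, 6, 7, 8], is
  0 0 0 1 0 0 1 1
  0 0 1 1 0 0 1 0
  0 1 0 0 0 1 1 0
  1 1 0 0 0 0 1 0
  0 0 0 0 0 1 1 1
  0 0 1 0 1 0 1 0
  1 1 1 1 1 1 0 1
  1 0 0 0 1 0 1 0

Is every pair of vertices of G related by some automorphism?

No

Vertex 7 is the only vertex of degree 7, so every automorphism fixes it; G is not vertex-transitive.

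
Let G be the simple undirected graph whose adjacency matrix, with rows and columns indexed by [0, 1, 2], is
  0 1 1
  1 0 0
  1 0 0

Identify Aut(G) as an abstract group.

The degree sequence is [2, 1, 1]; the two degree-1 vertices 1 and 2 are the ends of a path, so G = P_3. A path has exactly one nontrivial symmetry — reversal — giving Aut(G) of order 2.

Z_2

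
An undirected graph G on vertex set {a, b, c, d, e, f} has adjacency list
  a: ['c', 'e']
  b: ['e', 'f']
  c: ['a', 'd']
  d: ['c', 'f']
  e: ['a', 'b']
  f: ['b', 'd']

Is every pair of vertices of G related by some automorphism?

Yes

G is 2-regular and connected on 6 vertices, i.e. the cycle C_6. C_6 has 6 rotations and 6 reflections, so Aut(C_6) ≅ D_6 of order 12. This group acts transitively on the 6 vertices.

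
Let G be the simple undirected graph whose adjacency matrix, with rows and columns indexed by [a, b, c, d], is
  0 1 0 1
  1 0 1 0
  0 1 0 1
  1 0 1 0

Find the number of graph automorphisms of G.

8

G is 2-regular and connected on 4 vertices, i.e. the cycle C_4. The automorphisms of the 4-cycle are exactly the symmetries of a regular 4-gon: the dihedral group D_4, |D_4| = 8.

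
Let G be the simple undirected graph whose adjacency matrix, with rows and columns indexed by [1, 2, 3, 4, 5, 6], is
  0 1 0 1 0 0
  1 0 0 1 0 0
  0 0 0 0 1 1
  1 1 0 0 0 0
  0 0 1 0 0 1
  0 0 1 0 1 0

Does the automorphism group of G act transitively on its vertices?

G has two connected components, {3, 5, 6} and {1, 2, 4}; each is 2-regular, so G = C_3 ⊔ C_3. Aut of a disjoint union of two copies of C_3 is the wreath product D_3 ≀ Z_2, of order 2·6² = 72. This group acts transitively on the 6 vertices.

Yes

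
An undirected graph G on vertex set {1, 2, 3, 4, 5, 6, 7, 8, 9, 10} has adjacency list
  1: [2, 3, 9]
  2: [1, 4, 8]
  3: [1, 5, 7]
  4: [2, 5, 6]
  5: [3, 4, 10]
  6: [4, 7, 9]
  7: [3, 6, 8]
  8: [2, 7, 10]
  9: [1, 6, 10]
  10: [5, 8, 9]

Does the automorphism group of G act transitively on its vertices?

G is 3-regular on 10 vertices with no triangles and no 4-cycles (girth 5): this is the Petersen graph. Viewing the Petersen graph as the Kneser graph K(5,2) — vertices are 2-subsets of {1,…,5}, edges join disjoint pairs — its automorphisms are exactly the permutations of the 5-element set, so Aut ≅ S_5 of order 120. This group acts transitively on the 10 vertices.

Yes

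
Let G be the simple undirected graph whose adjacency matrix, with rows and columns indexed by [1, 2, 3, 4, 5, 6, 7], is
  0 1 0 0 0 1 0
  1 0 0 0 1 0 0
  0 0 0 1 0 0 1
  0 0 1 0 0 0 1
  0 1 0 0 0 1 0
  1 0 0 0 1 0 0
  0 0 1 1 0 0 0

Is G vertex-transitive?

G has two connected components, {1, 2, 5, 6} and {3, 4, 7}; each is 2-regular, so G = C_4 ⊔ C_3. The orbit of 1 under Aut(G) is {1, 2, 5, 6}, which does not contain 3, so G is not vertex-transitive.

No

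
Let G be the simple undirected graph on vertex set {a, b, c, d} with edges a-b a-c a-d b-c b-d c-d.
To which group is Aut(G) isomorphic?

All 4 vertices are pairwise adjacent: G = K_4. Every bijection on the vertex set is an automorphism of K_4; hence Aut(K_4) ≅ S_4, order 24.

the symmetric group on 4 letters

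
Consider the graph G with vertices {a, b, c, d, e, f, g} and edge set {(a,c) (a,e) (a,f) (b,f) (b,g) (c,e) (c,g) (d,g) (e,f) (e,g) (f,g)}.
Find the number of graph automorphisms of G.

Degrees alone do not determine every vertex (e.g. a and c both have degree 3), but their neighbour-degree multisets differ: N(a) has degrees [3, 4, 4] while N(c) has degrees [3, 4, 5]. Repeating this refinement separates all vertices, so the only automorphism is the identity.

1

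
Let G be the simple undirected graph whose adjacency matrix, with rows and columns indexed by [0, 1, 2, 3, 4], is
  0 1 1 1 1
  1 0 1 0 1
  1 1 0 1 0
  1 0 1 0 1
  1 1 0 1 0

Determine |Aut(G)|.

8

Vertex 0 is the unique vertex of degree 4; the remaining 4 vertices each have degree 3 and induce a cycle, so G is the wheel on 5 vertices with hub 0. With the hub fixed, the remaining symmetry is that of the rim cycle C_4, giving the dihedral group D_4.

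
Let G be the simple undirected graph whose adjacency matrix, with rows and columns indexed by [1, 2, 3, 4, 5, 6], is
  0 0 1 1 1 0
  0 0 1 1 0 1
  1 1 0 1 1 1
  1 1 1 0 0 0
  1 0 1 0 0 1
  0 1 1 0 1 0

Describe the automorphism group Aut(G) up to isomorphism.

D_5

Vertex 3 is the unique vertex of degree 5; the remaining 5 vertices each have degree 3 and induce a cycle, so G is the wheel on 6 vertices with hub 3. Every automorphism fixes the hub and acts on the rim 5-cycle, so Aut(G) ≅ Aut(C_5) = D_5 of order 10.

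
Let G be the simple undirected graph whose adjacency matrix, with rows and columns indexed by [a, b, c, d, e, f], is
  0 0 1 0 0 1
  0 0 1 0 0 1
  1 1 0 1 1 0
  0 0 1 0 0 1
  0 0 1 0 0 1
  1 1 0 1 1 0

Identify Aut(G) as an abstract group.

The vertices split by degree into {c, f} (degree 4) and {a, b, d, e} (degree 2); every edge runs between the two parts, so G is the complete bipartite graph K_{2,4}. Automorphisms preserve the bipartition setwise (since the parts differ in size) and act as S_4 × S_2 within it; |Aut| = 48.

S_4 × S_2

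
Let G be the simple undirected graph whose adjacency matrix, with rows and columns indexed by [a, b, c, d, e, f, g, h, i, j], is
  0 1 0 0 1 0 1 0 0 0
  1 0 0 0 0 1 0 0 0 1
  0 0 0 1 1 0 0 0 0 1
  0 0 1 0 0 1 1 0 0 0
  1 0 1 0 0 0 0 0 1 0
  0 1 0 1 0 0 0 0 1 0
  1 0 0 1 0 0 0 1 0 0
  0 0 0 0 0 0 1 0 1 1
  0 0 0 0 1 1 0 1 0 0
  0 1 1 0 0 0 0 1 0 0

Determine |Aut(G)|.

120

G is 3-regular on 10 vertices with no triangles and no 4-cycles (girth 5): this is the Petersen graph. It is a classical fact that the Petersen graph has automorphism group S_5 (order 120), arising from its description as the Kneser graph K(5,2).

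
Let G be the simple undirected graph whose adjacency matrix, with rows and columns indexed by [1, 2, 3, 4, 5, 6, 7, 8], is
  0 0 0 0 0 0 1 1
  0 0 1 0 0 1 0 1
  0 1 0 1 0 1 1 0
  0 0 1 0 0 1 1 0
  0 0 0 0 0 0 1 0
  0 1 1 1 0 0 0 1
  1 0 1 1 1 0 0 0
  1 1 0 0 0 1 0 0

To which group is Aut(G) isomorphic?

Degrees alone do not determine every vertex (e.g. 2 and 4 both have degree 3), but their neighbour-degree multisets differ: N(2) has degrees [3, 4, 4] while N(4) has degrees [4, 4, 4]. Repeating this refinement separates all vertices, so the only automorphism is the identity.

{e}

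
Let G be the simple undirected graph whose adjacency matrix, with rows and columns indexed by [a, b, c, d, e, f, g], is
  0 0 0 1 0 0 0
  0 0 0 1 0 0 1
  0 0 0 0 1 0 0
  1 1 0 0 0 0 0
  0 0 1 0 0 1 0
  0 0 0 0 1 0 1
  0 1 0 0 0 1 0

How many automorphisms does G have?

2

The degree sequence is [1, 2, 1, 2, 2, 2, 2]; the two degree-1 vertices a and c are the ends of a path, so G = P_7. A path has exactly one nontrivial symmetry — reversal — giving Aut(G) of order 2.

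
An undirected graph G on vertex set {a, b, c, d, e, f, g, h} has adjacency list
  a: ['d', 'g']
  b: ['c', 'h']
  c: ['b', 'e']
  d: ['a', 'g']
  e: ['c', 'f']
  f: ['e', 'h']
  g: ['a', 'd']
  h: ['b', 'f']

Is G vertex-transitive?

No

G has two connected components, {b, c, e, f, h} and {a, d, g}; each is 2-regular, so G = C_5 ⊔ C_3. The orbit of a under Aut(G) is {a, d, g}, which does not contain b, so G is not vertex-transitive.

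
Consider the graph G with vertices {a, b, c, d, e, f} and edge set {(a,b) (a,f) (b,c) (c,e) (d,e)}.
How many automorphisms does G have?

2

The degree sequence is [2, 2, 2, 1, 2, 1]; the two degree-1 vertices d and f are the ends of a path, so G = P_6. A path has exactly one nontrivial symmetry — reversal — giving Aut(G) of order 2.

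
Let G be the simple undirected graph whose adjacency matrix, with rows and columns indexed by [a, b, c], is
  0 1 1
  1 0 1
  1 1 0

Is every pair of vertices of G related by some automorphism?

Every vertex has degree 2, so G is the complete graph K_3. Every bijection on the vertex set is an automorphism of K_3; hence Aut(K_3) ≅ S_3, order 6. This group acts transitively on the 3 vertices.

Yes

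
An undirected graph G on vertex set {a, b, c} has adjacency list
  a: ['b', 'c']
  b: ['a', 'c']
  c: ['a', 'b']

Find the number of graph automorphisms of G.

Every vertex has degree 2, so G is the complete graph K_3. Every bijection on the vertex set is an automorphism of K_3; hence Aut(K_3) ≅ S_3, order 6.

6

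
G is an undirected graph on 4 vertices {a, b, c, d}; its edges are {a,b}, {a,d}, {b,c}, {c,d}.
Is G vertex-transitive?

G is 2-regular and bipartite on 2^2 = 4 vertices with girth 4; it is the hypercube graph Q_2. Aut(Q_2) consists of the signed permutations of the 2 coordinate axes: 2! permutations times 2^2 sign flips, so |Aut| = 2^2·2! = 8. This group acts transitively on the 4 vertices.

Yes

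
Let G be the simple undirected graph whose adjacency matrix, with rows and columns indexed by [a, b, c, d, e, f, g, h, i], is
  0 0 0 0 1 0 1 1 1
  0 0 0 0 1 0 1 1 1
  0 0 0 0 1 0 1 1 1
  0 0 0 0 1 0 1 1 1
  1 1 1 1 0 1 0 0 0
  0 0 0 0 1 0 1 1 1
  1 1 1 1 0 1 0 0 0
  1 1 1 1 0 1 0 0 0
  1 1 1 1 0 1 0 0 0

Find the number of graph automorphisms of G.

The vertices split by degree into {e, g, h, i} (degree 5) and {a, b, c, d, f} (degree 4); every edge runs between the two parts, so G is the complete bipartite graph K_{4,5}. Automorphisms preserve the bipartition setwise (since the parts differ in size) and act as S_5 × S_4 within it; |Aut| = 2880.

2880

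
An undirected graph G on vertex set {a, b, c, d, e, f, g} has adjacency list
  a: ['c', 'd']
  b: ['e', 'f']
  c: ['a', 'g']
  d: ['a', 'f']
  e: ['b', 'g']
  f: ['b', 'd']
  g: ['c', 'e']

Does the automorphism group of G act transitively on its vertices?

Yes

Every vertex has degree 2 and the graph is connected, so G is the 7-cycle C_7. C_7 has 7 rotations and 7 reflections, so Aut(C_7) ≅ D_7 of order 14. Under this action every vertex can be carried to every other, so G is vertex-transitive.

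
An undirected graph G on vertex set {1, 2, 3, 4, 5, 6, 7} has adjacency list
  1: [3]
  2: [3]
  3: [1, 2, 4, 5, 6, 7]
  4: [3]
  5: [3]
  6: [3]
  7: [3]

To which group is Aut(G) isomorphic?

Vertex 3 has degree 6 and every other vertex has degree 1, so G is the star K_{1,6} with centre 3. Any automorphism fixes the centre and permutes the 6 leaves freely, so Aut(G) ≅ S_6 of order 6! = 720.

S_6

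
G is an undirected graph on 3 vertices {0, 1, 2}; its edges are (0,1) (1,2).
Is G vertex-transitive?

No

Vertex 1 is the only vertex of degree 2, so every automorphism fixes it; G is not vertex-transitive.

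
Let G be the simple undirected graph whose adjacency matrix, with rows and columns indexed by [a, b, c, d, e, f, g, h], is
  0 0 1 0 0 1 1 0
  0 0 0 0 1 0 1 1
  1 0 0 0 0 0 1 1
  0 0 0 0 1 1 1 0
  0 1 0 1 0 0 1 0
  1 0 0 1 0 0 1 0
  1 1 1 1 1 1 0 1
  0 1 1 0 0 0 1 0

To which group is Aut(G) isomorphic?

Vertex g is the unique vertex of degree 7; the remaining 7 vertices each have degree 3 and induce a cycle, so G is the wheel on 8 vertices with hub g. With the hub fixed, the remaining symmetry is that of the rim cycle C_7, giving the dihedral group D_7.

D_7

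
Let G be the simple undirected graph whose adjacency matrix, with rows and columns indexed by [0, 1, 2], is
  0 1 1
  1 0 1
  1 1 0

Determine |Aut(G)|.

6

Every vertex has degree 2, so G is the complete graph K_3. Every bijection on the vertex set is an automorphism of K_3; hence Aut(K_3) ≅ S_3, order 6.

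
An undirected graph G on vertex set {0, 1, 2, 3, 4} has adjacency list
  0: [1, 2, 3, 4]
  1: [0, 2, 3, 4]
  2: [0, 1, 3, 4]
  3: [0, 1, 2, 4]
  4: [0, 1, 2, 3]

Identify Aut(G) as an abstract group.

All 5 vertices are pairwise adjacent: G = K_5. Every bijection on the vertex set is an automorphism of K_5; hence Aut(K_5) ≅ S_5, order 120.

the symmetric group on 5 letters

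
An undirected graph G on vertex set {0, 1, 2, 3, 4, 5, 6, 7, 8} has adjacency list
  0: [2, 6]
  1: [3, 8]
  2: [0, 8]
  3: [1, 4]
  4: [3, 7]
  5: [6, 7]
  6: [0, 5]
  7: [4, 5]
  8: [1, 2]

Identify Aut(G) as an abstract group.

the dihedral group of order 18

G is 2-regular and connected on 9 vertices, i.e. the cycle C_9. C_9 has 9 rotations and 9 reflections, so Aut(C_9) ≅ D_9 of order 18.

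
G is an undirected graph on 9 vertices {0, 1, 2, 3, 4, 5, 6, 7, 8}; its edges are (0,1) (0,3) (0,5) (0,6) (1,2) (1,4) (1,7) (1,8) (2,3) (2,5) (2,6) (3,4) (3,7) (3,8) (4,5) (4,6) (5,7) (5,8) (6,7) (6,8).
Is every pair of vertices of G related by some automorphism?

No

Automorphisms preserve degree, but G has vertices of degree 4 and vertices of degree 5; no automorphism maps one to the other, so G is not vertex-transitive.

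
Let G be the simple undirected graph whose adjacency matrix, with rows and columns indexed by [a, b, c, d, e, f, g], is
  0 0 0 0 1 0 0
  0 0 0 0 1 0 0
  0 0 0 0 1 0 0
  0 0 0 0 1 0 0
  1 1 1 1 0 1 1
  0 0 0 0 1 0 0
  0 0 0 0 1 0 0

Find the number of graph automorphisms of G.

720

Vertex e has degree 6 and every other vertex has degree 1, so G is the star K_{1,6} with centre e. The 6 leaves are pairwise interchangeable while the centre is fixed, giving Aut(G) = S_6.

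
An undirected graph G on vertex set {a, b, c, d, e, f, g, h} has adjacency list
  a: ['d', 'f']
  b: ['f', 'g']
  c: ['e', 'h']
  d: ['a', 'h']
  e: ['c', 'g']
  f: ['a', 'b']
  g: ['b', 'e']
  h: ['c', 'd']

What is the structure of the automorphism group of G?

D_8

G is 2-regular and connected on 8 vertices, i.e. the cycle C_8. The automorphisms of the 8-cycle are exactly the symmetries of a regular 8-gon: the dihedral group D_8, |D_8| = 16.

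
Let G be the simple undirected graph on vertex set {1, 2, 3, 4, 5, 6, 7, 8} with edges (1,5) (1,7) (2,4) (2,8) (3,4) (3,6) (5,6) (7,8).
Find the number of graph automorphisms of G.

G is 2-regular and connected on 8 vertices, i.e. the cycle C_8. The automorphisms of the 8-cycle are exactly the symmetries of a regular 8-gon: the dihedral group D_8, |D_8| = 16.

16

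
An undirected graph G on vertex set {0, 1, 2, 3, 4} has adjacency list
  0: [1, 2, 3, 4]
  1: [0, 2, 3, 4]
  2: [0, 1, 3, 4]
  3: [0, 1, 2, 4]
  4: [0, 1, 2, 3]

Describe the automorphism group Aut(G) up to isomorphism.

the symmetric group on 5 letters

Every vertex has degree 4, so G is the complete graph K_5. Every bijection on the vertex set is an automorphism of K_5; hence Aut(K_5) ≅ S_5, order 120.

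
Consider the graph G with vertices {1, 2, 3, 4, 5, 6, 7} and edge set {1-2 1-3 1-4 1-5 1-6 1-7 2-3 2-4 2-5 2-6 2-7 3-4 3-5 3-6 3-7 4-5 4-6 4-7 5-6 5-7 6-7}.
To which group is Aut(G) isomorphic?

All 7 vertices are pairwise adjacent: G = K_7. Every bijection on the vertex set is an automorphism of K_7; hence Aut(K_7) ≅ S_7, order 5040.

S_7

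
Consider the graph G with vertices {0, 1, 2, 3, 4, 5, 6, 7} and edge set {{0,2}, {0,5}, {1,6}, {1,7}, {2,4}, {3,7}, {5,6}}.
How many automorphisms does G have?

The degree sequence is [2, 2, 2, 1, 1, 2, 2, 2]; the two degree-1 vertices 3 and 4 are the ends of a path, so G = P_8. The only nontrivial automorphism of a path is the end-to-end reflection, so Aut(G) ≅ Z_2.

2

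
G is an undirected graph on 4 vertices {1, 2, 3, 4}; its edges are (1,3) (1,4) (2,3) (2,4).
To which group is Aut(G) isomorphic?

Every vertex has degree 2 and the graph is connected, so G is the 4-cycle C_4. C_4 has 4 rotations and 4 reflections, so Aut(C_4) ≅ D_4 of order 8.

D_4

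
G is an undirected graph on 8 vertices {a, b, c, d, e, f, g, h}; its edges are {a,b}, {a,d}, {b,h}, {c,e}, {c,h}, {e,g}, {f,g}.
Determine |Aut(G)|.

The degree sequence is [2, 2, 2, 1, 2, 1, 2, 2]; the two degree-1 vertices d and f are the ends of a path, so G = P_8. The only nontrivial automorphism of a path is the end-to-end reflection, so Aut(G) ≅ Z_2.

2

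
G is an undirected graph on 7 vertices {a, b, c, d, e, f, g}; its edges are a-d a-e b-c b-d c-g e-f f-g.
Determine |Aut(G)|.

G is 2-regular and connected on 7 vertices, i.e. the cycle C_7. The automorphisms of the 7-cycle are exactly the symmetries of a regular 7-gon: the dihedral group D_7, |D_7| = 14.

14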